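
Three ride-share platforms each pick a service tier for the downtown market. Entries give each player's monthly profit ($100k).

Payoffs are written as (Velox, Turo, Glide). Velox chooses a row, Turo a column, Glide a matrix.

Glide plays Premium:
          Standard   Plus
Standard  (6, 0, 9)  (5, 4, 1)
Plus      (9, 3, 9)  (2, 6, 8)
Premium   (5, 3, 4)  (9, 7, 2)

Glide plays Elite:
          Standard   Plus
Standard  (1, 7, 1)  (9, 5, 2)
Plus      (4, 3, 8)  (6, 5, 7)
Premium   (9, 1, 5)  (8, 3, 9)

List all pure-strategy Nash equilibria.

This game has no pure Nash equilibrium.

Velox against (Standard, Premium): payoffs 6, 9, 5 → best response Plus.
Velox against (Standard, Elite): payoffs 1, 4, 9 → best response Premium.
Velox against (Plus, Premium): payoffs 5, 2, 9 → best response Premium.
Velox against (Plus, Elite): payoffs 9, 6, 8 → best response Standard.
Turo against (Standard, Premium): payoffs 0, 4 → best response Plus.
Turo against (Standard, Elite): payoffs 7, 5 → best response Standard.
Turo against (Plus, Premium): payoffs 3, 6 → best response Plus.
Turo against (Plus, Elite): payoffs 3, 5 → best response Plus.
Turo against (Premium, Premium): payoffs 3, 7 → best response Plus.
Turo against (Premium, Elite): payoffs 1, 3 → best response Plus.
Glide against (Standard, Standard): payoffs 9, 1 → best response Premium.
Glide against (Standard, Plus): payoffs 1, 2 → best response Elite.
Glide against (Plus, Standard): payoffs 9, 8 → best response Premium.
Glide against (Plus, Plus): payoffs 8, 7 → best response Premium.
Glide against (Premium, Standard): payoffs 4, 5 → best response Elite.
Glide against (Premium, Plus): payoffs 2, 9 → best response Elite.
No profile is a mutual best response for all players.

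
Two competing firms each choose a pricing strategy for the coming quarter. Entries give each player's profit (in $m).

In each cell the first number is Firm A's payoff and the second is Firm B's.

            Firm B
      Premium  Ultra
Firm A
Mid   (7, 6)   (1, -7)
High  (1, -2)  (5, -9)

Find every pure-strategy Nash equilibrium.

(Mid, Premium): Firm A gets 7, best alternative 1; Firm B gets 6, best alternative -7. No profitable deviation — NE.
(Mid, Ultra): Firm A can switch to High (1 → 5). Not NE.
(High, Premium): Firm A can switch to Mid (1 → 7). Not NE.
(High, Ultra): Firm B can switch to Premium (-9 → -2). Not NE.

Pure NE: (Mid, Premium)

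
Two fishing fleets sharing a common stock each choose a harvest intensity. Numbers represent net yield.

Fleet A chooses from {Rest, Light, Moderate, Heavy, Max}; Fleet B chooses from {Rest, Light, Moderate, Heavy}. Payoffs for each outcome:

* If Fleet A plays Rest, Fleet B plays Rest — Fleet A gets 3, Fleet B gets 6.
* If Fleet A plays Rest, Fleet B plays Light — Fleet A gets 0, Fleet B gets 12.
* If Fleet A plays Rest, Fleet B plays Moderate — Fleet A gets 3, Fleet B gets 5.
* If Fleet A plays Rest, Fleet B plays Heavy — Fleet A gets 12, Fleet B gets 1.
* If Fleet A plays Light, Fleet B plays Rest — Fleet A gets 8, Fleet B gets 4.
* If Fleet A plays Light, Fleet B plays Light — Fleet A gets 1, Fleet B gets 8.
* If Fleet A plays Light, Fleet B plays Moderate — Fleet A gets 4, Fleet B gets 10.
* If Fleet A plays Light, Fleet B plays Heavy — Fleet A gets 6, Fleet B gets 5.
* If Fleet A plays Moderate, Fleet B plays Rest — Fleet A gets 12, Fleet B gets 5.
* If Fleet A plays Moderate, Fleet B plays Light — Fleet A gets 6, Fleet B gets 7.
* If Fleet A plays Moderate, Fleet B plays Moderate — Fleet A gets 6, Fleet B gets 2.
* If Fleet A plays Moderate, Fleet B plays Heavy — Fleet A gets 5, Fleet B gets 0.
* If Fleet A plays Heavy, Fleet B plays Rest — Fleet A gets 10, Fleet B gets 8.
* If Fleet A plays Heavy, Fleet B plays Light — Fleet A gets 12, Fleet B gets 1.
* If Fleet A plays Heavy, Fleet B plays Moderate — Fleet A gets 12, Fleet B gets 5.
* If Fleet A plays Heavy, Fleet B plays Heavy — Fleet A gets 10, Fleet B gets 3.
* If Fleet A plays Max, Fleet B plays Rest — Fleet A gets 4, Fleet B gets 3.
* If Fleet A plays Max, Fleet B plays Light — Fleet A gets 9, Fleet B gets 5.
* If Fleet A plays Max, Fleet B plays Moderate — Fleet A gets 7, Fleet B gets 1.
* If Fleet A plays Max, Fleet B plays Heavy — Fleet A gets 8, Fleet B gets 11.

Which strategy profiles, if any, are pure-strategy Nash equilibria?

(Rest, Rest): Fleet A can switch to Light (3 → 8). Not NE.
(Rest, Light): Fleet A can switch to Light (0 → 1). Not NE.
(Rest, Moderate): Fleet A can switch to Light (3 → 4). Not NE.
(Rest, Heavy): Fleet B can switch to Rest (1 → 6). Not NE.
(Light, Rest): Fleet A can switch to Moderate (8 → 12). Not NE.
(Light, Light): Fleet A can switch to Moderate (1 → 6). Not NE.
(Light, Moderate): Fleet A can switch to Moderate (4 → 6). Not NE.
(Light, Heavy): Fleet A can switch to Rest (6 → 12). Not NE.
(Moderate, Rest): Fleet B can switch to Light (5 → 7). Not NE.
(Moderate, Light): Fleet A can switch to Heavy (6 → 12). Not NE.
(Moderate, Moderate): Fleet A can switch to Heavy (6 → 12). Not NE.
(Moderate, Heavy): Fleet A can switch to Rest (5 → 12). Not NE.
(The remaining 8 profiles each have a profitable deviation by the same check.)

There is no pure-strategy Nash equilibrium.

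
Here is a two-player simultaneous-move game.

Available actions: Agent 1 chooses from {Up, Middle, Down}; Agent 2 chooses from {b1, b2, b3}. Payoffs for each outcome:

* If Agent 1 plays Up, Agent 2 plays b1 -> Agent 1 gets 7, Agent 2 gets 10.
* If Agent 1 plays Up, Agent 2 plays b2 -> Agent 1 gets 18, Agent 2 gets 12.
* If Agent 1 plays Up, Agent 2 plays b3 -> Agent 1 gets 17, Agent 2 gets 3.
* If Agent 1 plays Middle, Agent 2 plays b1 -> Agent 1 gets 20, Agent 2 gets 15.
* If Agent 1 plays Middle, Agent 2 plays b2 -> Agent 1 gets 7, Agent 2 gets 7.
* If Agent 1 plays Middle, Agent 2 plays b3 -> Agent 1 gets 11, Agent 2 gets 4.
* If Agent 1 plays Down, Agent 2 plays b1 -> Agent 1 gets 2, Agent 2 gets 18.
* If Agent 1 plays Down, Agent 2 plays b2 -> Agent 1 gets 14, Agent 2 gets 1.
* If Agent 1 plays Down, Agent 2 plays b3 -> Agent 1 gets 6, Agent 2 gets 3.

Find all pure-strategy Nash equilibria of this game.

(Up, b2) and (Middle, b1)

(Up, b1): Agent 1 can switch to Middle (7 → 20). Not NE.
(Up, b2): Agent 1 gets 18, best alternative 14; Agent 2 gets 12, best alternative 10. No profitable deviation — NE.
(Up, b3): Agent 2 can switch to b1 (3 → 10). Not NE.
(Middle, b1): Agent 1 gets 20, best alternative 7; Agent 2 gets 15, best alternative 7. No profitable deviation — NE.
(Middle, b2): Agent 1 can switch to Up (7 → 18). Not NE.
(Middle, b3): Agent 1 can switch to Up (11 → 17). Not NE.
(Down, b1): Agent 1 can switch to Up (2 → 7). Not NE.
(Down, b2): Agent 1 can switch to Up (14 → 18). Not NE.
(Down, b3): Agent 1 can switch to Up (6 → 17). Not NE.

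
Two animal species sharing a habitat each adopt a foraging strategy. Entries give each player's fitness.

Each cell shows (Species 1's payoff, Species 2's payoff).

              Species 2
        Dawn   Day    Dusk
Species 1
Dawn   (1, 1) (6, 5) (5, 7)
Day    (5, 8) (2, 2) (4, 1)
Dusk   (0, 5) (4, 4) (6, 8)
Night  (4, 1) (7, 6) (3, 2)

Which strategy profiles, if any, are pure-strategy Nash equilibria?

Species 1 against Dawn: payoffs 1, 5, 0, 4 → best response Day.
Species 1 against Day: payoffs 6, 2, 4, 7 → best response Night.
Species 1 against Dusk: payoffs 5, 4, 6, 3 → best response Dusk.
Species 2 against Dawn: payoffs 1, 5, 7 → best response Dusk.
Species 2 against Day: payoffs 8, 2, 1 → best response Dawn.
Species 2 against Dusk: payoffs 5, 4, 8 → best response Dusk.
Species 2 against Night: payoffs 1, 6, 2 → best response Day.
Mutual best responses: (Day, Dawn); (Dusk, Dusk); (Night, Day).

The pure Nash equilibria are (Day, Dawn); (Dusk, Dusk); (Night, Day).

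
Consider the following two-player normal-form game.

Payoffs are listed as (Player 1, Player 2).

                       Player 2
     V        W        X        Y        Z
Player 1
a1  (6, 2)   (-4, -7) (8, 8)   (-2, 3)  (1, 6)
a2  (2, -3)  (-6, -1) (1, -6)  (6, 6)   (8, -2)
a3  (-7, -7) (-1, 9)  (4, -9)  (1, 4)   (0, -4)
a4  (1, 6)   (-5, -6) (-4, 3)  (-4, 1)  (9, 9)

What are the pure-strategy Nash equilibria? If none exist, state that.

(a1, X); (a2, Y); (a3, W); (a4, Z)

(a1, V): Player 2 can switch to X (2 → 8). Not NE.
(a1, W): Player 1 can switch to a3 (-4 → -1). Not NE.
(a1, X): Player 1 gets 8, best alternative 4; Player 2 gets 8, best alternative 6. No profitable deviation — NE.
(a1, Y): Player 1 can switch to a2 (-2 → 6). Not NE.
(a1, Z): Player 1 can switch to a2 (1 → 8). Not NE.
(a2, V): Player 1 can switch to a1 (2 → 6). Not NE.
(a2, W): Player 1 can switch to a1 (-6 → -4). Not NE.
(a2, X): Player 1 can switch to a1 (1 → 8). Not NE.
(a2, Y): Player 1 gets 6, best alternative 1; Player 2 gets 6, best alternative -1. No profitable deviation — NE.
(a2, Z): Player 1 can switch to a4 (8 → 9). Not NE.
(a3, V): Player 1 can switch to a1 (-7 → 6). Not NE.
(a3, W): Player 1 gets -1, best alternative -4; Player 2 gets 9, best alternative 4. No profitable deviation — NE.
(a3, X): Player 1 can switch to a1 (4 → 8). Not NE.
(a3, Y): Player 1 can switch to a2 (1 → 6). Not NE.
(a3, Z): Player 1 can switch to a1 (0 → 1). Not NE.
(a4, Z): Player 1 gets 9, best alternative 8; Player 2 gets 9, best alternative 6. No profitable deviation — NE.
(The remaining 4 profiles each have a profitable deviation by the same check.)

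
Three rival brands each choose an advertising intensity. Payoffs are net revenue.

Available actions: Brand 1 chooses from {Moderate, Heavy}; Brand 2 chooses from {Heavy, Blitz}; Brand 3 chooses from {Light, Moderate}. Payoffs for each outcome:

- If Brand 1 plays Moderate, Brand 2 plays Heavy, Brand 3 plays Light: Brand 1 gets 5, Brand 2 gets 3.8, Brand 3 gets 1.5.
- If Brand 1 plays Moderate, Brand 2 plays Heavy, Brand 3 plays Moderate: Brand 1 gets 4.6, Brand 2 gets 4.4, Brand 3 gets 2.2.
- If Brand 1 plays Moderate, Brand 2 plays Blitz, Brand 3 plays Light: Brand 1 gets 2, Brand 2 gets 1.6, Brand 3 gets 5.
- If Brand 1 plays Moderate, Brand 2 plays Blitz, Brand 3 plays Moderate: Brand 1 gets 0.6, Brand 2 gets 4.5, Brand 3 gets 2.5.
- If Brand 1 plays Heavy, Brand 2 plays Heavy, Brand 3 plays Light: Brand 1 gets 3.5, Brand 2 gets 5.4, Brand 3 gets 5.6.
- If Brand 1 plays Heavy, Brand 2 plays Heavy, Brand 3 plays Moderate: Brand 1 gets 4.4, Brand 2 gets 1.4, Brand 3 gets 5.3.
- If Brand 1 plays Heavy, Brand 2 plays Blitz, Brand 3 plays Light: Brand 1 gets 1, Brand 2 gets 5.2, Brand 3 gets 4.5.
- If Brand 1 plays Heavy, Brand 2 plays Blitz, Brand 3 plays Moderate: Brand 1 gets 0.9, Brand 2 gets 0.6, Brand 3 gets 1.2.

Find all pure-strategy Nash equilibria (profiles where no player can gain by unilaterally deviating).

(Moderate, Heavy, Light): Brand 3 can switch to Moderate (1.5 → 2.2). Not NE.
(Moderate, Heavy, Moderate): Brand 2 can switch to Blitz (4.4 → 4.5). Not NE.
(Moderate, Blitz, Light): Brand 2 can switch to Heavy (1.6 → 3.8). Not NE.
(Moderate, Blitz, Moderate): Brand 1 can switch to Heavy (0.6 → 0.9). Not NE.
(Heavy, Heavy, Light): Brand 1 can switch to Moderate (3.5 → 5). Not NE.
(Heavy, Heavy, Moderate): Brand 1 can switch to Moderate (4.4 → 4.6). Not NE.
(Heavy, Blitz, Light): Brand 1 can switch to Moderate (1 → 2). Not NE.
(Heavy, Blitz, Moderate): Brand 2 can switch to Heavy (0.6 → 1.4). Not NE.

There is no pure-strategy Nash equilibrium.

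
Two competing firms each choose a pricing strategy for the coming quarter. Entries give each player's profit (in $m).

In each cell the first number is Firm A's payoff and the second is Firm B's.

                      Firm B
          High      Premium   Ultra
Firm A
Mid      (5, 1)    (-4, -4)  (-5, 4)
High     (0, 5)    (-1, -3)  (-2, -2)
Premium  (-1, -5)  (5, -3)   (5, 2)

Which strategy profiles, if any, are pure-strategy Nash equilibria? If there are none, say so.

For each player, find the best response to each opponent profile; mutual best responses are the pure NE.
Firm A against High: payoffs 5, 0, -1 → best response Mid.
Firm A against Premium: payoffs -4, -1, 5 → best response Premium.
Firm A against Ultra: payoffs -5, -2, 5 → best response Premium.
Firm B against Mid: payoffs 1, -4, 4 → best response Ultra.
Firm B against High: payoffs 5, -3, -2 → best response High.
Firm B against Premium: payoffs -5, -3, 2 → best response Ultra.
Mutual best responses: (Premium, Ultra).

(Premium, Ultra)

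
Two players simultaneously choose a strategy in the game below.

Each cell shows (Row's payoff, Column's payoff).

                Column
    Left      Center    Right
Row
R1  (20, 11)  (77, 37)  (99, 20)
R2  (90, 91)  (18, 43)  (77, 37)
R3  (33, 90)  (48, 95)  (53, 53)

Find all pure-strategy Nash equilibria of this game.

Pure-strategy Nash equilibria: (R1, Center), (R2, Left)

Row against Left: payoffs 20, 90, 33 → best response R2.
Row against Center: payoffs 77, 18, 48 → best response R1.
Row against Right: payoffs 99, 77, 53 → best response R1.
Column against R1: payoffs 11, 37, 20 → best response Center.
Column against R2: payoffs 91, 43, 37 → best response Left.
Column against R3: payoffs 90, 95, 53 → best response Center.
Mutual best responses: (R1, Center); (R2, Left).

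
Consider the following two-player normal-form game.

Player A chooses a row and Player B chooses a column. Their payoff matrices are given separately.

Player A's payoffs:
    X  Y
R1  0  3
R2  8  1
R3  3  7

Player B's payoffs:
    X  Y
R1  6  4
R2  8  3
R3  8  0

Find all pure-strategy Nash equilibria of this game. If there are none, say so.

(R1, X): Player A can switch to R2 (0 → 8). Not NE.
(R1, Y): Player A can switch to R3 (3 → 7). Not NE.
(R2, X): Player A gets 8, best alternative 3; Player B gets 8, best alternative 3. No profitable deviation — NE.
(R2, Y): Player A can switch to R1 (1 → 3). Not NE.
(R3, X): Player A can switch to R2 (3 → 8). Not NE.
(R3, Y): Player B can switch to X (0 → 8). Not NE.

Pure NE: (R2, X)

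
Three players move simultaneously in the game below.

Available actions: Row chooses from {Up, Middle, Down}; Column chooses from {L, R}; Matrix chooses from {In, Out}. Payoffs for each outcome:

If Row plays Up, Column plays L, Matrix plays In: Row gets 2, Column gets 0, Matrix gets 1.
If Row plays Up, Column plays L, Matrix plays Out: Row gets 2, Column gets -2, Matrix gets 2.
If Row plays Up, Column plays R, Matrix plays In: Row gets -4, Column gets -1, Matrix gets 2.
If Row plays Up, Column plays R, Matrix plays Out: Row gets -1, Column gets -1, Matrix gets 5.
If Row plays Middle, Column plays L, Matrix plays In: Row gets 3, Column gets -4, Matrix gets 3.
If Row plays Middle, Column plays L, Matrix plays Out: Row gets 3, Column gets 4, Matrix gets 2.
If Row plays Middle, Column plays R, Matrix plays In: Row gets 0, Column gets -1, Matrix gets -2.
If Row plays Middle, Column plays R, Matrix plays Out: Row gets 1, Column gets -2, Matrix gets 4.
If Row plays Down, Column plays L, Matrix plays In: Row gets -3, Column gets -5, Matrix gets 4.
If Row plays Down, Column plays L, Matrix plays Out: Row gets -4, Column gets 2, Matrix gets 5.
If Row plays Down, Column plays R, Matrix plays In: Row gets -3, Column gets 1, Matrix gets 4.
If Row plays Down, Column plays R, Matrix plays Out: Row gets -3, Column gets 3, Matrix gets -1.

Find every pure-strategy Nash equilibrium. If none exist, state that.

This game has no pure Nash equilibrium.

For each strategy profile, look for a profitable unilateral deviation.
(Up, L, In): Row can switch to Middle (2 → 3). Not NE.
(Up, L, Out): Row can switch to Middle (2 → 3). Not NE.
(Up, R, In): Row can switch to Middle (-4 → 0). Not NE.
(Up, R, Out): Row can switch to Middle (-1 → 1). Not NE.
(Middle, L, In): Column can switch to R (-4 → -1). Not NE.
(Middle, L, Out): Matrix can switch to In (2 → 3). Not NE.
(Middle, R, In): Matrix can switch to Out (-2 → 4). Not NE.
(Middle, R, Out): Column can switch to L (-2 → 4). Not NE.
(The remaining 4 profiles each have a profitable deviation by the same check.)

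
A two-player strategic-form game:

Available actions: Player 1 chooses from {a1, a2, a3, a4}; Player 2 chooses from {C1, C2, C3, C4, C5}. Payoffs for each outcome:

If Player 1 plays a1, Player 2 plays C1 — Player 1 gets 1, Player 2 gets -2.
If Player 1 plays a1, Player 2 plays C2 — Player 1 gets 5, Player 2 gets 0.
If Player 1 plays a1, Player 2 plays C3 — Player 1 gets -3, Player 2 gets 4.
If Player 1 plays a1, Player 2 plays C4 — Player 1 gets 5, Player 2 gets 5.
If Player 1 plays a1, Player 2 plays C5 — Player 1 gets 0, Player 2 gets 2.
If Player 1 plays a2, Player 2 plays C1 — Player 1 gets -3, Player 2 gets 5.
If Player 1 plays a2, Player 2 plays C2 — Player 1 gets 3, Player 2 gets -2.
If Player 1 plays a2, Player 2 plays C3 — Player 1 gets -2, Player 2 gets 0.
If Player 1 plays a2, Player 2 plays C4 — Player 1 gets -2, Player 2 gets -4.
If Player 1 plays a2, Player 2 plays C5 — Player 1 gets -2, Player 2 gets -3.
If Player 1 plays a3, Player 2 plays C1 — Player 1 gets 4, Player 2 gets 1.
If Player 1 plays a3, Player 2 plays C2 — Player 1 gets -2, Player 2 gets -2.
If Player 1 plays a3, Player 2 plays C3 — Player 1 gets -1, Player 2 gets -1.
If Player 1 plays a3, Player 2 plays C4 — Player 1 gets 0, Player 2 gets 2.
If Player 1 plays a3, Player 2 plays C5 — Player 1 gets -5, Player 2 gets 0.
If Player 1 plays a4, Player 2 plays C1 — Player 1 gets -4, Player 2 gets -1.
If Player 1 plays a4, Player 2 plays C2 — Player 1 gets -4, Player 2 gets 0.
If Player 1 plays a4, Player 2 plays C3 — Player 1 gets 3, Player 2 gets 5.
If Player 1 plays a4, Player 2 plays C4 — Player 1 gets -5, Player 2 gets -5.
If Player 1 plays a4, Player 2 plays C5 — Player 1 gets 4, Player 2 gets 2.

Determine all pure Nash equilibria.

Pure-strategy Nash equilibria: (a1, C4) and (a4, C3)

(a1, C1): Player 1 can switch to a3 (1 → 4). Not NE.
(a1, C2): Player 2 can switch to C3 (0 → 4). Not NE.
(a1, C3): Player 1 can switch to a2 (-3 → -2). Not NE.
(a1, C4): Player 1 gets 5, best alternative 0; Player 2 gets 5, best alternative 4. No profitable deviation — NE.
(a1, C5): Player 1 can switch to a4 (0 → 4). Not NE.
(a2, C1): Player 1 can switch to a1 (-3 → 1). Not NE.
(a2, C2): Player 1 can switch to a1 (3 → 5). Not NE.
(a4, C3): Player 1 gets 3, best alternative -1; Player 2 gets 5, best alternative 2. No profitable deviation — NE.
(The remaining 12 profiles each have a profitable deviation by the same check.)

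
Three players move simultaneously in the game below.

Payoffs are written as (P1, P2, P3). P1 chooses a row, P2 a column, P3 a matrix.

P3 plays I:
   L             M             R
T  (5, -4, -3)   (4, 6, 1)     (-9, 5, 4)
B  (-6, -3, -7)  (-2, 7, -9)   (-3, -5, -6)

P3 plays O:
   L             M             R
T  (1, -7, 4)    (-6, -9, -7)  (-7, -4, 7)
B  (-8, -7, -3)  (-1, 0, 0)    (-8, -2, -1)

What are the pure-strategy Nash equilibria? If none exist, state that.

P1 against (L, I): payoffs 5, -6 → best response T.
P1 against (L, O): payoffs 1, -8 → best response T.
P1 against (M, I): payoffs 4, -2 → best response T.
P1 against (M, O): payoffs -6, -1 → best response B.
P1 against (R, I): payoffs -9, -3 → best response B.
P1 against (R, O): payoffs -7, -8 → best response T.
P2 against (T, I): payoffs -4, 6, 5 → best response M.
P2 against (T, O): payoffs -7, -9, -4 → best response R.
P2 against (B, I): payoffs -3, 7, -5 → best response M.
P2 against (B, O): payoffs -7, 0, -2 → best response M.
P3 against (T, L): payoffs -3, 4 → best response O.
P3 against (T, M): payoffs 1, -7 → best response I.
P3 against (T, R): payoffs 4, 7 → best response O.
P3 against (B, L): payoffs -7, -3 → best response O.
P3 against (B, M): payoffs -9, 0 → best response O.
P3 against (B, R): payoffs -6, -1 → best response O.
Mutual best responses: (T, M, I); (T, R, O); (B, M, O).

(T, M, I), (T, R, O), (B, M, O)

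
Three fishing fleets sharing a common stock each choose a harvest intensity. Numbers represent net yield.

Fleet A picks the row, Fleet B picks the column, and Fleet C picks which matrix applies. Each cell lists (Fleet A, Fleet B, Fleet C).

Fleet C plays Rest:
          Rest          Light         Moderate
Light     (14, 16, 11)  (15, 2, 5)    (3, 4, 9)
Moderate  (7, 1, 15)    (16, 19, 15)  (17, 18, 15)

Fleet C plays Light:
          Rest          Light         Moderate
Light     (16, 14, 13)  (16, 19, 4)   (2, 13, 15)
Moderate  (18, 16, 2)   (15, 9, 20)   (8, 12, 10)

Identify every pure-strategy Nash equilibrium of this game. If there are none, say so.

Mark each player's best response to every combination of opponents' strategies; a profile where every player is best-responding is a pure Nash equilibrium.
Fleet A against (Rest, Rest): payoffs 14, 7 → best response Light.
Fleet A against (Rest, Light): payoffs 16, 18 → best response Moderate.
Fleet A against (Light, Rest): payoffs 15, 16 → best response Moderate.
Fleet A against (Light, Light): payoffs 16, 15 → best response Light.
Fleet A against (Moderate, Rest): payoffs 3, 17 → best response Moderate.
Fleet A against (Moderate, Light): payoffs 2, 8 → best response Moderate.
Fleet B against (Light, Rest): payoffs 16, 2, 4 → best response Rest.
Fleet B against (Light, Light): payoffs 14, 19, 13 → best response Light.
Fleet B against (Moderate, Rest): payoffs 1, 19, 18 → best response Light.
Fleet B against (Moderate, Light): payoffs 16, 9, 12 → best response Rest.
Fleet C against (Light, Rest): payoffs 11, 13 → best response Light.
Fleet C against (Light, Light): payoffs 5, 4 → best response Rest.
Fleet C against (Light, Moderate): payoffs 9, 15 → best response Light.
Fleet C against (Moderate, Rest): payoffs 15, 2 → best response Rest.
Fleet C against (Moderate, Light): payoffs 15, 20 → best response Light.
Fleet C against (Moderate, Moderate): payoffs 15, 10 → best response Rest.
No profile is a mutual best response for all players.

No pure-strategy Nash equilibrium.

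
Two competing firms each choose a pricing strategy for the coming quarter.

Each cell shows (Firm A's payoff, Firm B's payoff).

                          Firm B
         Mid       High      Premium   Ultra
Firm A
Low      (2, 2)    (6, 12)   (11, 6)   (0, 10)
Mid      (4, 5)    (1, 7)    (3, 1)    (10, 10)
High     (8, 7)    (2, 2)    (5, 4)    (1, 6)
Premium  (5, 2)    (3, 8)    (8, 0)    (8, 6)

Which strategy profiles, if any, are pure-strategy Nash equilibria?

The pure Nash equilibria are (Low, High); (Mid, Ultra); (High, Mid).

Firm A against Mid: payoffs 2, 4, 8, 5 → best response High.
Firm A against High: payoffs 6, 1, 2, 3 → best response Low.
Firm A against Premium: payoffs 11, 3, 5, 8 → best response Low.
Firm A against Ultra: payoffs 0, 10, 1, 8 → best response Mid.
Firm B against Low: payoffs 2, 12, 6, 10 → best response High.
Firm B against Mid: payoffs 5, 7, 1, 10 → best response Ultra.
Firm B against High: payoffs 7, 2, 4, 6 → best response Mid.
Firm B against Premium: payoffs 2, 8, 0, 6 → best response High.
Mutual best responses: (Low, High); (Mid, Ultra); (High, Mid).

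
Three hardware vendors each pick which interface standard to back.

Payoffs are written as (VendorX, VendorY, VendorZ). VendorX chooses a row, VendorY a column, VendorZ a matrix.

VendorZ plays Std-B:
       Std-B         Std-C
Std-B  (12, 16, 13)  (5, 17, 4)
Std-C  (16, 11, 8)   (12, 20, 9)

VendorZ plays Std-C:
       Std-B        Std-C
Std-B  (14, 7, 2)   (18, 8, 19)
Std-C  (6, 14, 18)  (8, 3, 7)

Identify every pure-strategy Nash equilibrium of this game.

VendorX against (Std-B, Std-B): payoffs 12, 16 → best response Std-C.
VendorX against (Std-B, Std-C): payoffs 14, 6 → best response Std-B.
VendorX against (Std-C, Std-B): payoffs 5, 12 → best response Std-C.
VendorX against (Std-C, Std-C): payoffs 18, 8 → best response Std-B.
VendorY against (Std-B, Std-B): payoffs 16, 17 → best response Std-C.
VendorY against (Std-B, Std-C): payoffs 7, 8 → best response Std-C.
VendorY against (Std-C, Std-B): payoffs 11, 20 → best response Std-C.
VendorY against (Std-C, Std-C): payoffs 14, 3 → best response Std-B.
VendorZ against (Std-B, Std-B): payoffs 13, 2 → best response Std-B.
VendorZ against (Std-B, Std-C): payoffs 4, 19 → best response Std-C.
VendorZ against (Std-C, Std-B): payoffs 8, 18 → best response Std-C.
VendorZ against (Std-C, Std-C): payoffs 9, 7 → best response Std-B.
Mutual best responses: (Std-B, Std-C, Std-C); (Std-C, Std-C, Std-B).

Pure-strategy Nash equilibria: (Std-B, Std-C, Std-C), (Std-C, Std-C, Std-B)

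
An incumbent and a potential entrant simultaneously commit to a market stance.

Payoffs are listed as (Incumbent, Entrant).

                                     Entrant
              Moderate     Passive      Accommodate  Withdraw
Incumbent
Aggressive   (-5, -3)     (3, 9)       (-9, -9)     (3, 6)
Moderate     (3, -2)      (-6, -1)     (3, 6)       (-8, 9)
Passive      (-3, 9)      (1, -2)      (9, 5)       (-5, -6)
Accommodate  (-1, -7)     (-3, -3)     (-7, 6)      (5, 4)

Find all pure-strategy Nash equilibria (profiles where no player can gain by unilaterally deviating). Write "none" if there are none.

The unique pure-strategy Nash equilibrium is (Aggressive, Passive).

(Aggressive, Moderate): Incumbent can switch to Moderate (-5 → 3). Not NE.
(Aggressive, Passive): Incumbent gets 3, best alternative 1; Entrant gets 9, best alternative 6. No profitable deviation — NE.
(Aggressive, Accommodate): Incumbent can switch to Moderate (-9 → 3). Not NE.
(Aggressive, Withdraw): Incumbent can switch to Accommodate (3 → 5). Not NE.
(Moderate, Moderate): Entrant can switch to Passive (-2 → -1). Not NE.
(Moderate, Passive): Incumbent can switch to Aggressive (-6 → 3). Not NE.
(Moderate, Accommodate): Incumbent can switch to Passive (3 → 9). Not NE.
(Moderate, Withdraw): Incumbent can switch to Aggressive (-8 → 3). Not NE.
(Passive, Moderate): Incumbent can switch to Moderate (-3 → 3). Not NE.
(The remaining 7 profiles each have a profitable deviation by the same check.)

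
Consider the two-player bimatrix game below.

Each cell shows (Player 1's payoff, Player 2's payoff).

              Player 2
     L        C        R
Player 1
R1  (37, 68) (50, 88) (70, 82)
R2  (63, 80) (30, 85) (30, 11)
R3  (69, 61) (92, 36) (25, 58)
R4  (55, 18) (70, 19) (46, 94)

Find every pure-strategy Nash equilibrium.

Player 1 against L: payoffs 37, 63, 69, 55 → best response R3.
Player 1 against C: payoffs 50, 30, 92, 70 → best response R3.
Player 1 against R: payoffs 70, 30, 25, 46 → best response R1.
Player 2 against R1: payoffs 68, 88, 82 → best response C.
Player 2 against R2: payoffs 80, 85, 11 → best response C.
Player 2 against R3: payoffs 61, 36, 58 → best response L.
Player 2 against R4: payoffs 18, 19, 94 → best response R.
Mutual best responses: (R3, L).

(R3, L)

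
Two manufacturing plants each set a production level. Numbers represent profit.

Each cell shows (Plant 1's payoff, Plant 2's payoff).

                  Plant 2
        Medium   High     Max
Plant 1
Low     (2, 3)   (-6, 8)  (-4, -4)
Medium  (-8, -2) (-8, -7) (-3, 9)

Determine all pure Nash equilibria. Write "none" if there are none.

(Low, High); (Medium, Max)

For each player, find the best response to each opponent profile; mutual best responses are the pure NE.
Plant 1 against Medium: payoffs 2, -8 → best response Low.
Plant 1 against High: payoffs -6, -8 → best response Low.
Plant 1 against Max: payoffs -4, -3 → best response Medium.
Plant 2 against Low: payoffs 3, 8, -4 → best response High.
Plant 2 against Medium: payoffs -2, -7, 9 → best response Max.
Mutual best responses: (Low, High); (Medium, Max).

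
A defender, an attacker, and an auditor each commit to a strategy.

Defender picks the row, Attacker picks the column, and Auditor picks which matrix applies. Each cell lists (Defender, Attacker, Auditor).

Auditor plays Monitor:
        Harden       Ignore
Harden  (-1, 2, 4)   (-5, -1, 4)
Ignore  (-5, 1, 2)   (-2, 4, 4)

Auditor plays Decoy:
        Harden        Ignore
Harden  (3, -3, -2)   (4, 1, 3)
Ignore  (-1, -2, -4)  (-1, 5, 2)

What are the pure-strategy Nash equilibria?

Mark each player's best response to every combination of opponents' strategies; a profile where every player is best-responding is a pure Nash equilibrium.
Defender against (Harden, Monitor): payoffs -1, -5 → best response Harden.
Defender against (Harden, Decoy): payoffs 3, -1 → best response Harden.
Defender against (Ignore, Monitor): payoffs -5, -2 → best response Ignore.
Defender against (Ignore, Decoy): payoffs 4, -1 → best response Harden.
Attacker against (Harden, Monitor): payoffs 2, -1 → best response Harden.
Attacker against (Harden, Decoy): payoffs -3, 1 → best response Ignore.
Attacker against (Ignore, Monitor): payoffs 1, 4 → best response Ignore.
Attacker against (Ignore, Decoy): payoffs -2, 5 → best response Ignore.
Auditor against (Harden, Harden): payoffs 4, -2 → best response Monitor.
Auditor against (Harden, Ignore): payoffs 4, 3 → best response Monitor.
Auditor against (Ignore, Harden): payoffs 2, -4 → best response Monitor.
Auditor against (Ignore, Ignore): payoffs 4, 2 → best response Monitor.
Mutual best responses: (Harden, Harden, Monitor); (Ignore, Ignore, Monitor).

Pure-strategy Nash equilibria: (Harden, Harden, Monitor) and (Ignore, Ignore, Monitor)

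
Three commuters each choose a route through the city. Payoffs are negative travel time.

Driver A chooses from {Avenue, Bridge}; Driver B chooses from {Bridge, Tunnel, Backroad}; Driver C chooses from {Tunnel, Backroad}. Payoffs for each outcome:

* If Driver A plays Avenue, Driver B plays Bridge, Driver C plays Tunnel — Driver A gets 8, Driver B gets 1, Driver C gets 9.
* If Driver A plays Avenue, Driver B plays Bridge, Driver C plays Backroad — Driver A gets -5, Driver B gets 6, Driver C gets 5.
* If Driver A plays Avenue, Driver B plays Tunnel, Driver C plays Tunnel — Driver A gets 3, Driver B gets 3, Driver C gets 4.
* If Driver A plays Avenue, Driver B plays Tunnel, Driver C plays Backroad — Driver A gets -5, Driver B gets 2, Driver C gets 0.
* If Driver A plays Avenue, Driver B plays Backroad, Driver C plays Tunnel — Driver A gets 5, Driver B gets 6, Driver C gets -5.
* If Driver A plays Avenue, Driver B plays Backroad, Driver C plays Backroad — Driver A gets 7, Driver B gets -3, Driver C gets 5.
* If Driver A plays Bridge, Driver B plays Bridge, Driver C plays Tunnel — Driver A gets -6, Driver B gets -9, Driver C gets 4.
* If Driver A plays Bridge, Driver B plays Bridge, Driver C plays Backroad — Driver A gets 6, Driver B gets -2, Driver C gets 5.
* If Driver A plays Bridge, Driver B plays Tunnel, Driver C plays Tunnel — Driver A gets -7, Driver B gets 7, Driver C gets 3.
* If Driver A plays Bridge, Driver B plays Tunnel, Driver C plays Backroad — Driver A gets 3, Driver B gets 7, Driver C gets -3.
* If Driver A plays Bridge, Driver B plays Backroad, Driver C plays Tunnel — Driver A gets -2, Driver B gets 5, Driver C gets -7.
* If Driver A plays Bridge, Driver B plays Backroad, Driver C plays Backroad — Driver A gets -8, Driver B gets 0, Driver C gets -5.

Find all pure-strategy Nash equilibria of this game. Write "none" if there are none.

There is no pure-strategy Nash equilibrium.

Mark each player's best response to every combination of opponents' strategies; a profile where every player is best-responding is a pure Nash equilibrium.
Driver A against (Bridge, Tunnel): payoffs 8, -6 → best response Avenue.
Driver A against (Bridge, Backroad): payoffs -5, 6 → best response Bridge.
Driver A against (Tunnel, Tunnel): payoffs 3, -7 → best response Avenue.
Driver A against (Tunnel, Backroad): payoffs -5, 3 → best response Bridge.
Driver A against (Backroad, Tunnel): payoffs 5, -2 → best response Avenue.
Driver A against (Backroad, Backroad): payoffs 7, -8 → best response Avenue.
Driver B against (Avenue, Tunnel): payoffs 1, 3, 6 → best response Backroad.
Driver B against (Avenue, Backroad): payoffs 6, 2, -3 → best response Bridge.
Driver B against (Bridge, Tunnel): payoffs -9, 7, 5 → best response Tunnel.
Driver B against (Bridge, Backroad): payoffs -2, 7, 0 → best response Tunnel.
Driver C against (Avenue, Bridge): payoffs 9, 5 → best response Tunnel.
Driver C against (Avenue, Tunnel): payoffs 4, 0 → best response Tunnel.
Driver C against (Avenue, Backroad): payoffs -5, 5 → best response Backroad.
Driver C against (Bridge, Bridge): payoffs 4, 5 → best response Backroad.
Driver C against (Bridge, Tunnel): payoffs 3, -3 → best response Tunnel.
Driver C against (Bridge, Backroad): payoffs -7, -5 → best response Backroad.
No profile is a mutual best response for all players.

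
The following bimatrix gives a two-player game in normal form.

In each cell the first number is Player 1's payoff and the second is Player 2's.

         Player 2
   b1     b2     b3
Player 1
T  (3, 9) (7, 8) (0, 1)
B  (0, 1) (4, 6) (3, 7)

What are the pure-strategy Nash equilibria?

Player 1 against b1: payoffs 3, 0 → best response T.
Player 1 against b2: payoffs 7, 4 → best response T.
Player 1 against b3: payoffs 0, 3 → best response B.
Player 2 against T: payoffs 9, 8, 1 → best response b1.
Player 2 against B: payoffs 1, 6, 7 → best response b3.
Mutual best responses: (T, b1); (B, b3).

(T, b1) and (B, b3)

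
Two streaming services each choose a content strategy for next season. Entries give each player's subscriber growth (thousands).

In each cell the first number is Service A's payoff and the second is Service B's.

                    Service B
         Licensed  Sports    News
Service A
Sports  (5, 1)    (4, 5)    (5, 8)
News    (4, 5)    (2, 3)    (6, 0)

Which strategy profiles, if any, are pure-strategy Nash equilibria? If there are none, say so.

(Sports, Licensed): Service B can switch to Sports (1 → 5). Not NE.
(Sports, Sports): Service B can switch to News (5 → 8). Not NE.
(Sports, News): Service A can switch to News (5 → 6). Not NE.
(News, Licensed): Service A can switch to Sports (4 → 5). Not NE.
(News, Sports): Service A can switch to Sports (2 → 4). Not NE.
(News, News): Service B can switch to Licensed (0 → 5). Not NE.

This game has no pure Nash equilibrium.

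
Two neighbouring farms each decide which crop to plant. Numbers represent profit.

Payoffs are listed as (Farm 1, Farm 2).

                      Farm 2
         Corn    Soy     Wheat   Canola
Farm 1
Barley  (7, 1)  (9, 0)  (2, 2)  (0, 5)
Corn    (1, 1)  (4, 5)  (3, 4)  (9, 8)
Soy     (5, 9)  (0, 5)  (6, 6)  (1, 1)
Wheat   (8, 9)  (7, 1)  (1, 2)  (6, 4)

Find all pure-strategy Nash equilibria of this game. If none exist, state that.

The pure Nash equilibria are (Corn, Canola) and (Wheat, Corn).

Farm 1 against Corn: payoffs 7, 1, 5, 8 → best response Wheat.
Farm 1 against Soy: payoffs 9, 4, 0, 7 → best response Barley.
Farm 1 against Wheat: payoffs 2, 3, 6, 1 → best response Soy.
Farm 1 against Canola: payoffs 0, 9, 1, 6 → best response Corn.
Farm 2 against Barley: payoffs 1, 0, 2, 5 → best response Canola.
Farm 2 against Corn: payoffs 1, 5, 4, 8 → best response Canola.
Farm 2 against Soy: payoffs 9, 5, 6, 1 → best response Corn.
Farm 2 against Wheat: payoffs 9, 1, 2, 4 → best response Corn.
Mutual best responses: (Corn, Canola); (Wheat, Corn).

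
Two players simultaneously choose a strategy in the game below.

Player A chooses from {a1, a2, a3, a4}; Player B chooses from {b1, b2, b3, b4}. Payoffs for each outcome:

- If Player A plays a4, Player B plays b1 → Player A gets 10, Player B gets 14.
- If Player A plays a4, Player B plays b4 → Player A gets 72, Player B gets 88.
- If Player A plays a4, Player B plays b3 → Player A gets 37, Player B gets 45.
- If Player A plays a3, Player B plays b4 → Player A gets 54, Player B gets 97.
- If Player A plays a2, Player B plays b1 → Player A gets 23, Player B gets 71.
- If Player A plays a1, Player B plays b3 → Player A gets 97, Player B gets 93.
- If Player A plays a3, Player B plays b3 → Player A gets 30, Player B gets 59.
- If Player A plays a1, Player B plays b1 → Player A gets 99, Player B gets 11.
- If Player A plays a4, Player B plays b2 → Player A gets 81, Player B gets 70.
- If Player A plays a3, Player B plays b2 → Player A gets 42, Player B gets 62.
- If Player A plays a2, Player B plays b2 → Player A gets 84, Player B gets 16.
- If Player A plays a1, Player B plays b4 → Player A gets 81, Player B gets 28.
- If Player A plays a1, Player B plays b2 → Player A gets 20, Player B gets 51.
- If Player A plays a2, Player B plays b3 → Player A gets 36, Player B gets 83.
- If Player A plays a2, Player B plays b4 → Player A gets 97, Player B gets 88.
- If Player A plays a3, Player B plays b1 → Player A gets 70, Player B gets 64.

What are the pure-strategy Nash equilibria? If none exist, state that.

(a1, b3); (a2, b4)

Mark each player's best response to every combination of opponents' strategies; a profile where every player is best-responding is a pure Nash equilibrium.
Player A against b1: payoffs 99, 23, 70, 10 → best response a1.
Player A against b2: payoffs 20, 84, 42, 81 → best response a2.
Player A against b3: payoffs 97, 36, 30, 37 → best response a1.
Player A against b4: payoffs 81, 97, 54, 72 → best response a2.
Player B against a1: payoffs 11, 51, 93, 28 → best response b3.
Player B against a2: payoffs 71, 16, 83, 88 → best response b4.
Player B against a3: payoffs 64, 62, 59, 97 → best response b4.
Player B against a4: payoffs 14, 70, 45, 88 → best response b4.
Mutual best responses: (a1, b3); (a2, b4).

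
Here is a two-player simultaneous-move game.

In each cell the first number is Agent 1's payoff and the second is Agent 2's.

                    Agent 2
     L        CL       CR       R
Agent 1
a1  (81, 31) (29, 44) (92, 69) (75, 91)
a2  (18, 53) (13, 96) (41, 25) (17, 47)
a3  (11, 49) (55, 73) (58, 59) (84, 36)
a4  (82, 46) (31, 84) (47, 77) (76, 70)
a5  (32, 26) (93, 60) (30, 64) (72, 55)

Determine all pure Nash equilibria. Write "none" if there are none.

Agent 1 against L: payoffs 81, 18, 11, 82, 32 → best response a4.
Agent 1 against CL: payoffs 29, 13, 55, 31, 93 → best response a5.
Agent 1 against CR: payoffs 92, 41, 58, 47, 30 → best response a1.
Agent 1 against R: payoffs 75, 17, 84, 76, 72 → best response a3.
Agent 2 against a1: payoffs 31, 44, 69, 91 → best response R.
Agent 2 against a2: payoffs 53, 96, 25, 47 → best response CL.
Agent 2 against a3: payoffs 49, 73, 59, 36 → best response CL.
Agent 2 against a4: payoffs 46, 84, 77, 70 → best response CL.
Agent 2 against a5: payoffs 26, 60, 64, 55 → best response CR.
No profile is a mutual best response for all players.

This game has no pure Nash equilibrium.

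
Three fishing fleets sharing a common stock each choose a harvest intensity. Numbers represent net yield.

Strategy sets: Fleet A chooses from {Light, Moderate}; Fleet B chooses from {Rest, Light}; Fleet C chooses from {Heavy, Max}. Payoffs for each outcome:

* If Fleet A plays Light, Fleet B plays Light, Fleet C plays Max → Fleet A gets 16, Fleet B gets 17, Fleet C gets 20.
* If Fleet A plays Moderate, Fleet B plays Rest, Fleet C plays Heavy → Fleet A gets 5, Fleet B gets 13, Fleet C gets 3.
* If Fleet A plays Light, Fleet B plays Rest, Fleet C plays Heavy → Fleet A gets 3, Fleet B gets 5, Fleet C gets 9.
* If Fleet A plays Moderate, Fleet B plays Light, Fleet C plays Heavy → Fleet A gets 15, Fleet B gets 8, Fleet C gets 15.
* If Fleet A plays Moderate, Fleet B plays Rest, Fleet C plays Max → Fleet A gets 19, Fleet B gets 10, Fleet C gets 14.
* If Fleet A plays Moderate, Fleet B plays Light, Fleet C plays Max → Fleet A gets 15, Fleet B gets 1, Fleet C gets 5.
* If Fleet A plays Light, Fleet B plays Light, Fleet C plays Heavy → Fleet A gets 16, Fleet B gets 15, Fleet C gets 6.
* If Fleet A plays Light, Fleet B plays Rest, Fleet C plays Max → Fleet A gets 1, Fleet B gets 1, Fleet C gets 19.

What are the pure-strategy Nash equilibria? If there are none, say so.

Fleet A against (Rest, Heavy): payoffs 3, 5 → best response Moderate.
Fleet A against (Rest, Max): payoffs 1, 19 → best response Moderate.
Fleet A against (Light, Heavy): payoffs 16, 15 → best response Light.
Fleet A against (Light, Max): payoffs 16, 15 → best response Light.
Fleet B against (Light, Heavy): payoffs 5, 15 → best response Light.
Fleet B against (Light, Max): payoffs 1, 17 → best response Light.
Fleet B against (Moderate, Heavy): payoffs 13, 8 → best response Rest.
Fleet B against (Moderate, Max): payoffs 10, 1 → best response Rest.
Fleet C against (Light, Rest): payoffs 9, 19 → best response Max.
Fleet C against (Light, Light): payoffs 6, 20 → best response Max.
Fleet C against (Moderate, Rest): payoffs 3, 14 → best response Max.
Fleet C against (Moderate, Light): payoffs 15, 5 → best response Heavy.
Mutual best responses: (Light, Light, Max); (Moderate, Rest, Max).

The pure Nash equilibria are (Light, Light, Max); (Moderate, Rest, Max).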